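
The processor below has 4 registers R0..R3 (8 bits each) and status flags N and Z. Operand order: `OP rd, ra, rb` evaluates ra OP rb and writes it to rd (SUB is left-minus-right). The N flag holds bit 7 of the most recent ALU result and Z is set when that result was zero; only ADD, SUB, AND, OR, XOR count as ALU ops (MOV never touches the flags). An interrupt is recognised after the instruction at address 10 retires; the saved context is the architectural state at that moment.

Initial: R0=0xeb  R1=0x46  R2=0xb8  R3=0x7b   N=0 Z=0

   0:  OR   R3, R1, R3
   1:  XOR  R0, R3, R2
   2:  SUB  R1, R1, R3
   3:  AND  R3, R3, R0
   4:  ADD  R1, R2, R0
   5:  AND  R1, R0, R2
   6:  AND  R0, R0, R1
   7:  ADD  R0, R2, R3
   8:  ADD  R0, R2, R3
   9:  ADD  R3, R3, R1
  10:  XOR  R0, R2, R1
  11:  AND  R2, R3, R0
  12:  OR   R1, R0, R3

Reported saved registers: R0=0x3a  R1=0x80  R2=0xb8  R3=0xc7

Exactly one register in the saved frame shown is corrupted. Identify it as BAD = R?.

after  0: R0=0xeb R1=0x46 R2=0xb8 R3=0x7f  N=0 Z=0
after  1: R0=0xc7 R1=0x46 R2=0xb8 R3=0x7f  N=1 Z=0
after  2: R0=0xc7 R1=0xc7 R2=0xb8 R3=0x7f  N=1 Z=0
after  3: R0=0xc7 R1=0xc7 R2=0xb8 R3=0x47  N=0 Z=0
after  4: R0=0xc7 R1=0x7f R2=0xb8 R3=0x47  N=0 Z=0
after  5: R0=0xc7 R1=0x80 R2=0xb8 R3=0x47  N=1 Z=0
after  6: R0=0x80 R1=0x80 R2=0xb8 R3=0x47  N=1 Z=0
after  7: R0=0xff R1=0x80 R2=0xb8 R3=0x47  N=1 Z=0
after  8: R0=0xff R1=0x80 R2=0xb8 R3=0x47  N=1 Z=0
after  9: R0=0xff R1=0x80 R2=0xb8 R3=0xc7  N=1 Z=0
after 10: R0=0x38 R1=0x80 R2=0xb8 R3=0xc7  N=0 Z=0
-- IRQ taken; context saved, return-PC = 11 --
mismatch: R0: reported 0x3a vs actual 0x38

BAD = R0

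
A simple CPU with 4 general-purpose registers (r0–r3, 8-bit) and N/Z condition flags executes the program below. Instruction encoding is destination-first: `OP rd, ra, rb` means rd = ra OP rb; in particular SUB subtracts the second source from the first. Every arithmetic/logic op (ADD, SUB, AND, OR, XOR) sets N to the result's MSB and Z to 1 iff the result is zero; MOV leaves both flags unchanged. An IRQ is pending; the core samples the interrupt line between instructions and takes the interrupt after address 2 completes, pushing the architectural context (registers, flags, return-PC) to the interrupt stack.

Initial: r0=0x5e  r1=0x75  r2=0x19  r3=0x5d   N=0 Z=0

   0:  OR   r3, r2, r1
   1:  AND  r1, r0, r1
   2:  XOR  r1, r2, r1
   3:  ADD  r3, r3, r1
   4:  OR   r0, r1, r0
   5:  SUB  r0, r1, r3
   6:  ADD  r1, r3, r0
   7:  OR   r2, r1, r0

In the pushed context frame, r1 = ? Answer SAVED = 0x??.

SAVED = 0x4d

after  0: r0=0x5e r1=0x75 r2=0x19 r3=0x7d  N=0 Z=0
after  1: r0=0x5e r1=0x54 r2=0x19 r3=0x7d  N=0 Z=0
after  2: r0=0x5e r1=0x4d r2=0x19 r3=0x7d  N=0 Z=0
-- IRQ taken; context saved, return-PC = 3 --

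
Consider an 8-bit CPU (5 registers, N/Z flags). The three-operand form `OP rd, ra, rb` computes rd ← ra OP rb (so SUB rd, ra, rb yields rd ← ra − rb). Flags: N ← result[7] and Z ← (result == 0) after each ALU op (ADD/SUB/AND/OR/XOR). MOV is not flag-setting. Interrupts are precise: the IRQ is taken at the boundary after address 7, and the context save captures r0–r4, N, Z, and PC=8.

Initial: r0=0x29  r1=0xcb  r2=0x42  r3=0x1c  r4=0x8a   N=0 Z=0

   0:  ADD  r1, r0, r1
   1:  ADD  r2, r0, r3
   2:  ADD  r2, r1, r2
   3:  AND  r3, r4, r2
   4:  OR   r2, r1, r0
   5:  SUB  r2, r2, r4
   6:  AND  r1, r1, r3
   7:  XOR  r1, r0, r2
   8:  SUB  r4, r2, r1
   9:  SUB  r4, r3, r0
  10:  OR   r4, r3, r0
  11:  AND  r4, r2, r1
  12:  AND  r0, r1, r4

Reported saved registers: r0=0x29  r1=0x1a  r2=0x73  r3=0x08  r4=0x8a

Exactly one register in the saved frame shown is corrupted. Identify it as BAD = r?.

BAD = r1

after  0: r0=0x29 r1=0xf4 r2=0x42 r3=0x1c r4=0x8a  N=1 Z=0
after  1: r0=0x29 r1=0xf4 r2=0x45 r3=0x1c r4=0x8a  N=0 Z=0
after  2: r0=0x29 r1=0xf4 r2=0x39 r3=0x1c r4=0x8a  N=0 Z=0
after  3: r0=0x29 r1=0xf4 r2=0x39 r3=0x08 r4=0x8a  N=0 Z=0
after  4: r0=0x29 r1=0xf4 r2=0xfd r3=0x08 r4=0x8a  N=1 Z=0
after  5: r0=0x29 r1=0xf4 r2=0x73 r3=0x08 r4=0x8a  N=0 Z=0
after  6: r0=0x29 r1=0x00 r2=0x73 r3=0x08 r4=0x8a  N=0 Z=1
after  7: r0=0x29 r1=0x5a r2=0x73 r3=0x08 r4=0x8a  N=0 Z=0
-- IRQ taken; context saved, return-PC = 8 --
mismatch: r1: reported 0x1a vs actual 0x5a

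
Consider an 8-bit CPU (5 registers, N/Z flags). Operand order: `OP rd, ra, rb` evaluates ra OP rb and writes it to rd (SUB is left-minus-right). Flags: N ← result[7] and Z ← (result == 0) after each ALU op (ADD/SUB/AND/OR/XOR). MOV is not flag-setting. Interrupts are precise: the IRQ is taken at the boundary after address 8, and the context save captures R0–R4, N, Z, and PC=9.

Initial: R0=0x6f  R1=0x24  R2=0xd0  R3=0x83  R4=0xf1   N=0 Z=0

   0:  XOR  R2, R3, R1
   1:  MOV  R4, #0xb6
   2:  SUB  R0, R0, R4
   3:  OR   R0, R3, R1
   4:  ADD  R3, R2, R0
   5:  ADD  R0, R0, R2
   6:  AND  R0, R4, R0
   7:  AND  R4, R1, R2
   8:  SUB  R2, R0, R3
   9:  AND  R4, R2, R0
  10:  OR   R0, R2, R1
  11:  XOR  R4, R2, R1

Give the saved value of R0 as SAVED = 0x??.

SAVED = 0x06

after  0: R0=0x6f R1=0x24 R2=0xa7 R3=0x83 R4=0xf1  N=1 Z=0
after  1: R0=0x6f R1=0x24 R2=0xa7 R3=0x83 R4=0xb6  N=1 Z=0
after  2: R0=0xb9 R1=0x24 R2=0xa7 R3=0x83 R4=0xb6  N=1 Z=0
after  3: R0=0xa7 R1=0x24 R2=0xa7 R3=0x83 R4=0xb6  N=1 Z=0
after  4: R0=0xa7 R1=0x24 R2=0xa7 R3=0x4e R4=0xb6  N=0 Z=0
after  5: R0=0x4e R1=0x24 R2=0xa7 R3=0x4e R4=0xb6  N=0 Z=0
after  6: R0=0x06 R1=0x24 R2=0xa7 R3=0x4e R4=0xb6  N=0 Z=0
after  7: R0=0x06 R1=0x24 R2=0xa7 R3=0x4e R4=0x24  N=0 Z=0
after  8: R0=0x06 R1=0x24 R2=0xb8 R3=0x4e R4=0x24  N=1 Z=0
-- IRQ taken; context saved, return-PC = 9 --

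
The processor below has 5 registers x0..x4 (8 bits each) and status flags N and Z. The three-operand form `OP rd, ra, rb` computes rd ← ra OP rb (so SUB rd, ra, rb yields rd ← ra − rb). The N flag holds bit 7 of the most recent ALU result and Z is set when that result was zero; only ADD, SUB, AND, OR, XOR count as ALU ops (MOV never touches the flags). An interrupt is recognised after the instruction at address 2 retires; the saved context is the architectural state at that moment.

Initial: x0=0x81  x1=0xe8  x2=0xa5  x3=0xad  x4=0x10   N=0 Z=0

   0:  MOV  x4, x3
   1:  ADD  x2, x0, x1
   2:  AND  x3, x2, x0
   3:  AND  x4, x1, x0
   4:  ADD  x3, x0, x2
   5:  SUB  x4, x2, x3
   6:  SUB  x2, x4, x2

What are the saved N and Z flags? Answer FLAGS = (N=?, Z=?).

FLAGS = (N=0, Z=0)

after  0: x0=0x81 x1=0xe8 x2=0xa5 x3=0xad x4=0xad  N=0 Z=0
after  1: x0=0x81 x1=0xe8 x2=0x69 x3=0xad x4=0xad  N=0 Z=0
after  2: x0=0x81 x1=0xe8 x2=0x69 x3=0x01 x4=0xad  N=0 Z=0
-- IRQ taken; context saved, return-PC = 3 --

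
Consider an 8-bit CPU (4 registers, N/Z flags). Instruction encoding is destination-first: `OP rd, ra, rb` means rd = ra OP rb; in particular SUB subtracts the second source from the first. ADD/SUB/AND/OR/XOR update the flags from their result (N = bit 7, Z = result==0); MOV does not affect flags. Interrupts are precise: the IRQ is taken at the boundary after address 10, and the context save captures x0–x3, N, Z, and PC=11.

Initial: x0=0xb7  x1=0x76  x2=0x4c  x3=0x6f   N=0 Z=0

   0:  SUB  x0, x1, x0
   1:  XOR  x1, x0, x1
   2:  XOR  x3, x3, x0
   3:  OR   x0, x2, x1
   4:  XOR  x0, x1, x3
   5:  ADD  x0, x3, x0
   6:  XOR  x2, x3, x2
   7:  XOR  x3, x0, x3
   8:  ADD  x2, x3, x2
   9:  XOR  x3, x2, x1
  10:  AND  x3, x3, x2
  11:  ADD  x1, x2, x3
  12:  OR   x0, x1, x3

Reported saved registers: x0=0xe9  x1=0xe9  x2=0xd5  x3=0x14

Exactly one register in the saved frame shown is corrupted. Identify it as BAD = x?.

BAD = x1

after  0: x0=0xbf x1=0x76 x2=0x4c x3=0x6f  N=1 Z=0
after  1: x0=0xbf x1=0xc9 x2=0x4c x3=0x6f  N=1 Z=0
after  2: x0=0xbf x1=0xc9 x2=0x4c x3=0xd0  N=1 Z=0
after  3: x0=0xcd x1=0xc9 x2=0x4c x3=0xd0  N=1 Z=0
after  4: x0=0x19 x1=0xc9 x2=0x4c x3=0xd0  N=0 Z=0
after  5: x0=0xe9 x1=0xc9 x2=0x4c x3=0xd0  N=1 Z=0
after  6: x0=0xe9 x1=0xc9 x2=0x9c x3=0xd0  N=1 Z=0
after  7: x0=0xe9 x1=0xc9 x2=0x9c x3=0x39  N=0 Z=0
after  8: x0=0xe9 x1=0xc9 x2=0xd5 x3=0x39  N=1 Z=0
after  9: x0=0xe9 x1=0xc9 x2=0xd5 x3=0x1c  N=0 Z=0
after 10: x0=0xe9 x1=0xc9 x2=0xd5 x3=0x14  N=0 Z=0
-- IRQ taken; context saved, return-PC = 11 --
mismatch: x1: reported 0xe9 vs actual 0xc9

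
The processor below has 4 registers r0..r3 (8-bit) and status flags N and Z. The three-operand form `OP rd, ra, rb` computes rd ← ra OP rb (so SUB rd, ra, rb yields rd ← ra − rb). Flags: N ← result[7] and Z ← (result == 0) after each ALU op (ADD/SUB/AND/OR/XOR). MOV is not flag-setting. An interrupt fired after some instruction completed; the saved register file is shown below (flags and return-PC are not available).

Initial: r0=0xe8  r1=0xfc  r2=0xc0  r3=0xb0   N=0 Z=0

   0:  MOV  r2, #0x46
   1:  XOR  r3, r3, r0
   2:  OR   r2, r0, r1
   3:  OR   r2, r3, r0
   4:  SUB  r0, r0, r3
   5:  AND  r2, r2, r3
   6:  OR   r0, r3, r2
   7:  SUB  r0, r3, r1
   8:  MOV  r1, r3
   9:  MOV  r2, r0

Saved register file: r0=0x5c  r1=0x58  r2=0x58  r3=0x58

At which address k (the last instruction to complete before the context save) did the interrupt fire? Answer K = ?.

K = 8

after  0: r0=0xe8 r1=0xfc r2=0x46 r3=0xb0  N=0 Z=0
after  1: r0=0xe8 r1=0xfc r2=0x46 r3=0x58  N=0 Z=0
after  2: r0=0xe8 r1=0xfc r2=0xfc r3=0x58  N=1 Z=0
after  3: r0=0xe8 r1=0xfc r2=0xf8 r3=0x58  N=1 Z=0
after  4: r0=0x90 r1=0xfc r2=0xf8 r3=0x58  N=1 Z=0
after  5: r0=0x90 r1=0xfc r2=0x58 r3=0x58  N=0 Z=0
after  6: r0=0x58 r1=0xfc r2=0x58 r3=0x58  N=0 Z=0
after  7: r0=0x5c r1=0xfc r2=0x58 r3=0x58  N=0 Z=0
after  8: r0=0x5c r1=0x58 r2=0x58 r3=0x58  N=0 Z=0
-- IRQ taken; context saved, return-PC = 9 --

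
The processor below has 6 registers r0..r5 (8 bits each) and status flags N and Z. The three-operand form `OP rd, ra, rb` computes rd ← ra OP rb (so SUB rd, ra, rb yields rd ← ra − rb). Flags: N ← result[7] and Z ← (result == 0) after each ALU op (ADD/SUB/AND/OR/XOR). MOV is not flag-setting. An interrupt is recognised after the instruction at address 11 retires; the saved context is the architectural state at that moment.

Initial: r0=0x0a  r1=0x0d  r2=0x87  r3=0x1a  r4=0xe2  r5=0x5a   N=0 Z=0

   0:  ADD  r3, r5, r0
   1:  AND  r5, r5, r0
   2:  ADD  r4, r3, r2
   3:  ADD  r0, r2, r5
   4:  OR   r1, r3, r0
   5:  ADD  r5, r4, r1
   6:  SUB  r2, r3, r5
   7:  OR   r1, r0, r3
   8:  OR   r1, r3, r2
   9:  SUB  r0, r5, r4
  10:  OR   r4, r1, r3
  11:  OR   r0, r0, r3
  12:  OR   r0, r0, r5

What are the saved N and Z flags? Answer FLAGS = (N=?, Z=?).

FLAGS = (N=1, Z=0)

after  0: r0=0x0a r1=0x0d r2=0x87 r3=0x64 r4=0xe2 r5=0x5a  N=0 Z=0
after  1: r0=0x0a r1=0x0d r2=0x87 r3=0x64 r4=0xe2 r5=0x0a  N=0 Z=0
after  2: r0=0x0a r1=0x0d r2=0x87 r3=0x64 r4=0xeb r5=0x0a  N=1 Z=0
after  3: r0=0x91 r1=0x0d r2=0x87 r3=0x64 r4=0xeb r5=0x0a  N=1 Z=0
after  4: r0=0x91 r1=0xf5 r2=0x87 r3=0x64 r4=0xeb r5=0x0a  N=1 Z=0
after  5: r0=0x91 r1=0xf5 r2=0x87 r3=0x64 r4=0xeb r5=0xe0  N=1 Z=0
after  6: r0=0x91 r1=0xf5 r2=0x84 r3=0x64 r4=0xeb r5=0xe0  N=1 Z=0
after  7: r0=0x91 r1=0xf5 r2=0x84 r3=0x64 r4=0xeb r5=0xe0  N=1 Z=0
after  8: r0=0x91 r1=0xe4 r2=0x84 r3=0x64 r4=0xeb r5=0xe0  N=1 Z=0
after  9: r0=0xf5 r1=0xe4 r2=0x84 r3=0x64 r4=0xeb r5=0xe0  N=1 Z=0
after 10: r0=0xf5 r1=0xe4 r2=0x84 r3=0x64 r4=0xe4 r5=0xe0  N=1 Z=0
after 11: r0=0xf5 r1=0xe4 r2=0x84 r3=0x64 r4=0xe4 r5=0xe0  N=1 Z=0
-- IRQ taken; context saved, return-PC = 12 --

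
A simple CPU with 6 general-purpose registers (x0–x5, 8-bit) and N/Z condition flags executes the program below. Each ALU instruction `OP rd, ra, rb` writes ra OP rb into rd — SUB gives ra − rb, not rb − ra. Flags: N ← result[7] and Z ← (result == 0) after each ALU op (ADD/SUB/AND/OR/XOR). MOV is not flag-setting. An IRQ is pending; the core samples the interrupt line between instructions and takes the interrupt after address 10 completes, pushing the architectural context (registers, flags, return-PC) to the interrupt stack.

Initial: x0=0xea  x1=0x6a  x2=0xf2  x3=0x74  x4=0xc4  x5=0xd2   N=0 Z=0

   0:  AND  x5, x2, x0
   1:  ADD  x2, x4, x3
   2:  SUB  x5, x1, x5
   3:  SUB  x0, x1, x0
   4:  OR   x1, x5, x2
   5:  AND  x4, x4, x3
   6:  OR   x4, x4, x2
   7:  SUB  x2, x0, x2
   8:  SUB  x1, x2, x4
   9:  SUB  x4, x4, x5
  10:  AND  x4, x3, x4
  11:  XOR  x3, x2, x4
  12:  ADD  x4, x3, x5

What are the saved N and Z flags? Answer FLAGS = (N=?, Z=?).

after  0: x0=0xea x1=0x6a x2=0xf2 x3=0x74 x4=0xc4 x5=0xe2  N=1 Z=0
after  1: x0=0xea x1=0x6a x2=0x38 x3=0x74 x4=0xc4 x5=0xe2  N=0 Z=0
after  2: x0=0xea x1=0x6a x2=0x38 x3=0x74 x4=0xc4 x5=0x88  N=1 Z=0
after  3: x0=0x80 x1=0x6a x2=0x38 x3=0x74 x4=0xc4 x5=0x88  N=1 Z=0
after  4: x0=0x80 x1=0xb8 x2=0x38 x3=0x74 x4=0xc4 x5=0x88  N=1 Z=0
after  5: x0=0x80 x1=0xb8 x2=0x38 x3=0x74 x4=0x44 x5=0x88  N=0 Z=0
after  6: x0=0x80 x1=0xb8 x2=0x38 x3=0x74 x4=0x7c x5=0x88  N=0 Z=0
after  7: x0=0x80 x1=0xb8 x2=0x48 x3=0x74 x4=0x7c x5=0x88  N=0 Z=0
after  8: x0=0x80 x1=0xcc x2=0x48 x3=0x74 x4=0x7c x5=0x88  N=1 Z=0
after  9: x0=0x80 x1=0xcc x2=0x48 x3=0x74 x4=0xf4 x5=0x88  N=1 Z=0
after 10: x0=0x80 x1=0xcc x2=0x48 x3=0x74 x4=0x74 x5=0x88  N=0 Z=0
-- IRQ taken; context saved, return-PC = 11 --

FLAGS = (N=0, Z=0)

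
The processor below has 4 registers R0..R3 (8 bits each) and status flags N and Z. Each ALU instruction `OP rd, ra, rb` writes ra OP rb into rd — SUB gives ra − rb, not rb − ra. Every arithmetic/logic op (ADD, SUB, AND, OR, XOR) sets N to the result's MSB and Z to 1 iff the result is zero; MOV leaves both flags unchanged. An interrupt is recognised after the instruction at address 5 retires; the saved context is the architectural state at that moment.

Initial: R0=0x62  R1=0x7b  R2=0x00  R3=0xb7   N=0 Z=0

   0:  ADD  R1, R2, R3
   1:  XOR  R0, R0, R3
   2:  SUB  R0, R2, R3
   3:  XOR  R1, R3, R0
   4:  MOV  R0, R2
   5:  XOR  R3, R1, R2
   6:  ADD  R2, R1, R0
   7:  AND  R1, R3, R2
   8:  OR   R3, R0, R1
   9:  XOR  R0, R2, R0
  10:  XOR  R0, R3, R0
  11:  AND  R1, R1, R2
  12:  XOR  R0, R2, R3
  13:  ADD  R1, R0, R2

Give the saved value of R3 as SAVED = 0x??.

after  0: R0=0x62 R1=0xb7 R2=0x00 R3=0xb7  N=1 Z=0
after  1: R0=0xd5 R1=0xb7 R2=0x00 R3=0xb7  N=1 Z=0
after  2: R0=0x49 R1=0xb7 R2=0x00 R3=0xb7  N=0 Z=0
after  3: R0=0x49 R1=0xfe R2=0x00 R3=0xb7  N=1 Z=0
after  4: R0=0x00 R1=0xfe R2=0x00 R3=0xb7  N=1 Z=0
after  5: R0=0x00 R1=0xfe R2=0x00 R3=0xfe  N=1 Z=0
-- IRQ taken; context saved, return-PC = 6 --

SAVED = 0xfe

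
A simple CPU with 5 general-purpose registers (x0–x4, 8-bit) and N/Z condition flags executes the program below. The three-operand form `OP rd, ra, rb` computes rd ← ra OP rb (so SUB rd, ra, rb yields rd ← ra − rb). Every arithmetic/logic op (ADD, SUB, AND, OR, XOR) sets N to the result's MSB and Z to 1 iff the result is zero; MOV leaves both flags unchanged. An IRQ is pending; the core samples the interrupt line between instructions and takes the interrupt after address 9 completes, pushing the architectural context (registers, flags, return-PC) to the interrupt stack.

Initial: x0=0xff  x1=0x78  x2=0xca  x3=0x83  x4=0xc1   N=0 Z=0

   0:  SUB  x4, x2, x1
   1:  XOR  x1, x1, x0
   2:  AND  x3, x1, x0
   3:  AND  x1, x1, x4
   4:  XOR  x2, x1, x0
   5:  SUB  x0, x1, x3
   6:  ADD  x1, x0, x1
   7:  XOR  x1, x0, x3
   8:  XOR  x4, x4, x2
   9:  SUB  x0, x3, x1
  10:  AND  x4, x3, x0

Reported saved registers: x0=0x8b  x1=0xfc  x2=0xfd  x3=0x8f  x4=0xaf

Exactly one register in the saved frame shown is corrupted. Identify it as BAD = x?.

BAD = x3

after  0: x0=0xff x1=0x78 x2=0xca x3=0x83 x4=0x52  N=0 Z=0
after  1: x0=0xff x1=0x87 x2=0xca x3=0x83 x4=0x52  N=1 Z=0
after  2: x0=0xff x1=0x87 x2=0xca x3=0x87 x4=0x52  N=1 Z=0
after  3: x0=0xff x1=0x02 x2=0xca x3=0x87 x4=0x52  N=0 Z=0
after  4: x0=0xff x1=0x02 x2=0xfd x3=0x87 x4=0x52  N=1 Z=0
after  5: x0=0x7b x1=0x02 x2=0xfd x3=0x87 x4=0x52  N=0 Z=0
after  6: x0=0x7b x1=0x7d x2=0xfd x3=0x87 x4=0x52  N=0 Z=0
after  7: x0=0x7b x1=0xfc x2=0xfd x3=0x87 x4=0x52  N=1 Z=0
after  8: x0=0x7b x1=0xfc x2=0xfd x3=0x87 x4=0xaf  N=1 Z=0
after  9: x0=0x8b x1=0xfc x2=0xfd x3=0x87 x4=0xaf  N=1 Z=0
-- IRQ taken; context saved, return-PC = 10 --
mismatch: x3: reported 0x8f vs actual 0x87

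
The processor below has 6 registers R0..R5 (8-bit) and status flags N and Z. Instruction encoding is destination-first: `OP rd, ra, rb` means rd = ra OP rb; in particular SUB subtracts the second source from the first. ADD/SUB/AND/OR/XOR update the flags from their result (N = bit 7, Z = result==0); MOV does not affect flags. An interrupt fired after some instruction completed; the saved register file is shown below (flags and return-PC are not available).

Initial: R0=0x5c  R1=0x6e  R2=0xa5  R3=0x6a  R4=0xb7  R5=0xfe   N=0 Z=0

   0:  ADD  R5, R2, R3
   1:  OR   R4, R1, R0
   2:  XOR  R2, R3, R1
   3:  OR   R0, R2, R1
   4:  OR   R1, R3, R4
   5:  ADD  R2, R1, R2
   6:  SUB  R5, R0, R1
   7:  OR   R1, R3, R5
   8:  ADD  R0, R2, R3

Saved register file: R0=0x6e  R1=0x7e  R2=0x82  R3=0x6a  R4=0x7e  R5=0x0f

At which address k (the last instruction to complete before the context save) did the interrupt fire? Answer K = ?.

after  0: R0=0x5c R1=0x6e R2=0xa5 R3=0x6a R4=0xb7 R5=0x0f  N=0 Z=0
after  1: R0=0x5c R1=0x6e R2=0xa5 R3=0x6a R4=0x7e R5=0x0f  N=0 Z=0
after  2: R0=0x5c R1=0x6e R2=0x04 R3=0x6a R4=0x7e R5=0x0f  N=0 Z=0
after  3: R0=0x6e R1=0x6e R2=0x04 R3=0x6a R4=0x7e R5=0x0f  N=0 Z=0
after  4: R0=0x6e R1=0x7e R2=0x04 R3=0x6a R4=0x7e R5=0x0f  N=0 Z=0
after  5: R0=0x6e R1=0x7e R2=0x82 R3=0x6a R4=0x7e R5=0x0f  N=1 Z=0
-- IRQ taken; context saved, return-PC = 6 --

K = 5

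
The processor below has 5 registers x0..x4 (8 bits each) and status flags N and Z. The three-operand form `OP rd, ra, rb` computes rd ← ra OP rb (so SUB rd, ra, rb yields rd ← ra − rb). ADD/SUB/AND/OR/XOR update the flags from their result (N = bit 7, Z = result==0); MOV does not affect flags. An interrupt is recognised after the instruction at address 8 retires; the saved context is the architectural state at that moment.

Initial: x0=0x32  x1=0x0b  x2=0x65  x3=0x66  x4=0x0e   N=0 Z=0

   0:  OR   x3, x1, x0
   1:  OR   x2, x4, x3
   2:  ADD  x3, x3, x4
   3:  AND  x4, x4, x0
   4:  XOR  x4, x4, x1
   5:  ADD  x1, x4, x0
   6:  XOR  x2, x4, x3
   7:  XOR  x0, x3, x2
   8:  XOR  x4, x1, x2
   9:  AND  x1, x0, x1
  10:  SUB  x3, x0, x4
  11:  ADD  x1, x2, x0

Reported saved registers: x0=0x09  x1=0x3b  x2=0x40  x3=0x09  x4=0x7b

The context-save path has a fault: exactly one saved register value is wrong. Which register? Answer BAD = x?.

BAD = x3

after  0: x0=0x32 x1=0x0b x2=0x65 x3=0x3b x4=0x0e  N=0 Z=0
after  1: x0=0x32 x1=0x0b x2=0x3f x3=0x3b x4=0x0e  N=0 Z=0
after  2: x0=0x32 x1=0x0b x2=0x3f x3=0x49 x4=0x0e  N=0 Z=0
after  3: x0=0x32 x1=0x0b x2=0x3f x3=0x49 x4=0x02  N=0 Z=0
after  4: x0=0x32 x1=0x0b x2=0x3f x3=0x49 x4=0x09  N=0 Z=0
after  5: x0=0x32 x1=0x3b x2=0x3f x3=0x49 x4=0x09  N=0 Z=0
after  6: x0=0x32 x1=0x3b x2=0x40 x3=0x49 x4=0x09  N=0 Z=0
after  7: x0=0x09 x1=0x3b x2=0x40 x3=0x49 x4=0x09  N=0 Z=0
after  8: x0=0x09 x1=0x3b x2=0x40 x3=0x49 x4=0x7b  N=0 Z=0
-- IRQ taken; context saved, return-PC = 9 --
mismatch: x3: reported 0x09 vs actual 0x49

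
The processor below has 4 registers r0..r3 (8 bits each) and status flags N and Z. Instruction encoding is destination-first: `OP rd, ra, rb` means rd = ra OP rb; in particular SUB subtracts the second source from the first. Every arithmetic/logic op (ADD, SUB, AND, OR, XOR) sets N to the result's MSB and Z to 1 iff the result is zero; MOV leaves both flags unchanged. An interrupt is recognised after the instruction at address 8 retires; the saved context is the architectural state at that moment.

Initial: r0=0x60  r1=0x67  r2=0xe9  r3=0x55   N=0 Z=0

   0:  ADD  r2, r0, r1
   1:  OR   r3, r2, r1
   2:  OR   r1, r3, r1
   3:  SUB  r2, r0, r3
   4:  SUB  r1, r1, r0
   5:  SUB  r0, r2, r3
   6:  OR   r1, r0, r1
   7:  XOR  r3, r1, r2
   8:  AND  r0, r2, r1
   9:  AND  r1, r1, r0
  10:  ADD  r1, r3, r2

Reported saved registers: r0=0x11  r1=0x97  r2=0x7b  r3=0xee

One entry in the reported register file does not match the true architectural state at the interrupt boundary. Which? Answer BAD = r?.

BAD = r2

after  0: r0=0x60 r1=0x67 r2=0xc7 r3=0x55  N=1 Z=0
after  1: r0=0x60 r1=0x67 r2=0xc7 r3=0xe7  N=1 Z=0
after  2: r0=0x60 r1=0xe7 r2=0xc7 r3=0xe7  N=1 Z=0
after  3: r0=0x60 r1=0xe7 r2=0x79 r3=0xe7  N=0 Z=0
after  4: r0=0x60 r1=0x87 r2=0x79 r3=0xe7  N=1 Z=0
after  5: r0=0x92 r1=0x87 r2=0x79 r3=0xe7  N=1 Z=0
after  6: r0=0x92 r1=0x97 r2=0x79 r3=0xe7  N=1 Z=0
after  7: r0=0x92 r1=0x97 r2=0x79 r3=0xee  N=1 Z=0
after  8: r0=0x11 r1=0x97 r2=0x79 r3=0xee  N=0 Z=0
-- IRQ taken; context saved, return-PC = 9 --
mismatch: r2: reported 0x7b vs actual 0x79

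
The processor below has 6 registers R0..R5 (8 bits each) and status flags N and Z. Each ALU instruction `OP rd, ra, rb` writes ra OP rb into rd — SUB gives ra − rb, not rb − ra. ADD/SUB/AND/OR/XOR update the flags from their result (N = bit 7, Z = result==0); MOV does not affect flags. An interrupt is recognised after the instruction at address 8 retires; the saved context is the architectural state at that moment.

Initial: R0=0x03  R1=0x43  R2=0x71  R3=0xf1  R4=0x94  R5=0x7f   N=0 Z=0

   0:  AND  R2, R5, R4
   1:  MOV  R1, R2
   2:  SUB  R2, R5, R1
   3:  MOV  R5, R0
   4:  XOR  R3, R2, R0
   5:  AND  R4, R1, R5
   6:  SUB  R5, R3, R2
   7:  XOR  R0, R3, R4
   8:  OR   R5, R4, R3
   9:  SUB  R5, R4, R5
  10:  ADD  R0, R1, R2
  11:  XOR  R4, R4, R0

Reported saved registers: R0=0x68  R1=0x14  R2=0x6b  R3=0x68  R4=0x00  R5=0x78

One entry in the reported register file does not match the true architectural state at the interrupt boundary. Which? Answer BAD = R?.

BAD = R5

after  0: R0=0x03 R1=0x43 R2=0x14 R3=0xf1 R4=0x94 R5=0x7f  N=0 Z=0
after  1: R0=0x03 R1=0x14 R2=0x14 R3=0xf1 R4=0x94 R5=0x7f  N=0 Z=0
after  2: R0=0x03 R1=0x14 R2=0x6b R3=0xf1 R4=0x94 R5=0x7f  N=0 Z=0
after  3: R0=0x03 R1=0x14 R2=0x6b R3=0xf1 R4=0x94 R5=0x03  N=0 Z=0
after  4: R0=0x03 R1=0x14 R2=0x6b R3=0x68 R4=0x94 R5=0x03  N=0 Z=0
after  5: R0=0x03 R1=0x14 R2=0x6b R3=0x68 R4=0x00 R5=0x03  N=0 Z=1
after  6: R0=0x03 R1=0x14 R2=0x6b R3=0x68 R4=0x00 R5=0xfd  N=1 Z=0
after  7: R0=0x68 R1=0x14 R2=0x6b R3=0x68 R4=0x00 R5=0xfd  N=0 Z=0
after  8: R0=0x68 R1=0x14 R2=0x6b R3=0x68 R4=0x00 R5=0x68  N=0 Z=0
-- IRQ taken; context saved, return-PC = 9 --
mismatch: R5: reported 0x78 vs actual 0x68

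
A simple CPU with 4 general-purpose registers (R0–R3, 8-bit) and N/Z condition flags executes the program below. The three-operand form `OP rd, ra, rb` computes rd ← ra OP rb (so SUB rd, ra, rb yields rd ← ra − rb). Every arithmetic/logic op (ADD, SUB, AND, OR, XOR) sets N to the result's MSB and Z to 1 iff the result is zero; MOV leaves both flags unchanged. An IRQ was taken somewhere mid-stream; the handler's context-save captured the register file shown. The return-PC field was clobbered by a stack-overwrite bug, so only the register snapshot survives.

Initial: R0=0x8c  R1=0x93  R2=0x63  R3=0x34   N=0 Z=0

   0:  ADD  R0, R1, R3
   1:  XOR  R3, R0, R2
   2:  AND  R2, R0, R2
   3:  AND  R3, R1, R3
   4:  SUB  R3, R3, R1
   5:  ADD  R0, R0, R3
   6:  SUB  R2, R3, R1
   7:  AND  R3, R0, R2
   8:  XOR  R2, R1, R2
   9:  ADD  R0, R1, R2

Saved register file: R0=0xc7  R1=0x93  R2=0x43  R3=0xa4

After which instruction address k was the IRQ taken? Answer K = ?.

after  0: R0=0xc7 R1=0x93 R2=0x63 R3=0x34  N=1 Z=0
after  1: R0=0xc7 R1=0x93 R2=0x63 R3=0xa4  N=1 Z=0
after  2: R0=0xc7 R1=0x93 R2=0x43 R3=0xa4  N=0 Z=0
-- IRQ taken; context saved, return-PC = 3 --

K = 2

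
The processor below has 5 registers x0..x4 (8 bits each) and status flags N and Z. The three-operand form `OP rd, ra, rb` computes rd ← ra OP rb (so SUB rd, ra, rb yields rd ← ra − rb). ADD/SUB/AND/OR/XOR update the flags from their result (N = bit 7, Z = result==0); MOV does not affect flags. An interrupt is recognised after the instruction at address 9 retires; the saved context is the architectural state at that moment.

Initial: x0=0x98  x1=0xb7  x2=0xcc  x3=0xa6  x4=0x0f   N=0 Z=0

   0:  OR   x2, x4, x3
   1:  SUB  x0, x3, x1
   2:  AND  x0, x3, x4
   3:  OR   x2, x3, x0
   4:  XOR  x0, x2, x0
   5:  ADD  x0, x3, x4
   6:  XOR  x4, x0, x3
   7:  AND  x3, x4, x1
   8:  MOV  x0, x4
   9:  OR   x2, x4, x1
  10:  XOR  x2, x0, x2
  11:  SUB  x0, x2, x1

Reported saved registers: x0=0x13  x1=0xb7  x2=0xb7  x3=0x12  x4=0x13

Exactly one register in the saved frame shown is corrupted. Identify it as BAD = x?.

after  0: x0=0x98 x1=0xb7 x2=0xaf x3=0xa6 x4=0x0f  N=1 Z=0
after  1: x0=0xef x1=0xb7 x2=0xaf x3=0xa6 x4=0x0f  N=1 Z=0
after  2: x0=0x06 x1=0xb7 x2=0xaf x3=0xa6 x4=0x0f  N=0 Z=0
after  3: x0=0x06 x1=0xb7 x2=0xa6 x3=0xa6 x4=0x0f  N=1 Z=0
after  4: x0=0xa0 x1=0xb7 x2=0xa6 x3=0xa6 x4=0x0f  N=1 Z=0
after  5: x0=0xb5 x1=0xb7 x2=0xa6 x3=0xa6 x4=0x0f  N=1 Z=0
after  6: x0=0xb5 x1=0xb7 x2=0xa6 x3=0xa6 x4=0x13  N=0 Z=0
after  7: x0=0xb5 x1=0xb7 x2=0xa6 x3=0x13 x4=0x13  N=0 Z=0
after  8: x0=0x13 x1=0xb7 x2=0xa6 x3=0x13 x4=0x13  N=0 Z=0
after  9: x0=0x13 x1=0xb7 x2=0xb7 x3=0x13 x4=0x13  N=1 Z=0
-- IRQ taken; context saved, return-PC = 10 --
mismatch: x3: reported 0x12 vs actual 0x13

BAD = x3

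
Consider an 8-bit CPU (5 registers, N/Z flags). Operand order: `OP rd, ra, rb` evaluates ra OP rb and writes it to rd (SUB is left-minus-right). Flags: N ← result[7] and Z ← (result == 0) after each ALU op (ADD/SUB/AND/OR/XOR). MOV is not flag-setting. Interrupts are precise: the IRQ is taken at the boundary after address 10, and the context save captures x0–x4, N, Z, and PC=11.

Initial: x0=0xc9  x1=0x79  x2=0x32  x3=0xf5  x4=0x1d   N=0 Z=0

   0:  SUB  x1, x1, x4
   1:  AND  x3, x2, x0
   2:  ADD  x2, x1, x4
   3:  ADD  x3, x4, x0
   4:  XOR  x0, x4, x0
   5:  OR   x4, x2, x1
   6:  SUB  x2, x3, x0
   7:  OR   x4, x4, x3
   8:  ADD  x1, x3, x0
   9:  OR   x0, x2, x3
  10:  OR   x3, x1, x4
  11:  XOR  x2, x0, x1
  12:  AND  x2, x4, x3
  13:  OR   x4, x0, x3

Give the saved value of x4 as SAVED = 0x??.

after  0: x0=0xc9 x1=0x5c x2=0x32 x3=0xf5 x4=0x1d  N=0 Z=0
after  1: x0=0xc9 x1=0x5c x2=0x32 x3=0x00 x4=0x1d  N=0 Z=1
after  2: x0=0xc9 x1=0x5c x2=0x79 x3=0x00 x4=0x1d  N=0 Z=0
after  3: x0=0xc9 x1=0x5c x2=0x79 x3=0xe6 x4=0x1d  N=1 Z=0
after  4: x0=0xd4 x1=0x5c x2=0x79 x3=0xe6 x4=0x1d  N=1 Z=0
after  5: x0=0xd4 x1=0x5c x2=0x79 x3=0xe6 x4=0x7d  N=0 Z=0
after  6: x0=0xd4 x1=0x5c x2=0x12 x3=0xe6 x4=0x7d  N=0 Z=0
after  7: x0=0xd4 x1=0x5c x2=0x12 x3=0xe6 x4=0xff  N=1 Z=0
after  8: x0=0xd4 x1=0xba x2=0x12 x3=0xe6 x4=0xff  N=1 Z=0
after  9: x0=0xf6 x1=0xba x2=0x12 x3=0xe6 x4=0xff  N=1 Z=0
after 10: x0=0xf6 x1=0xba x2=0x12 x3=0xff x4=0xff  N=1 Z=0
-- IRQ taken; context saved, return-PC = 11 --

SAVED = 0xff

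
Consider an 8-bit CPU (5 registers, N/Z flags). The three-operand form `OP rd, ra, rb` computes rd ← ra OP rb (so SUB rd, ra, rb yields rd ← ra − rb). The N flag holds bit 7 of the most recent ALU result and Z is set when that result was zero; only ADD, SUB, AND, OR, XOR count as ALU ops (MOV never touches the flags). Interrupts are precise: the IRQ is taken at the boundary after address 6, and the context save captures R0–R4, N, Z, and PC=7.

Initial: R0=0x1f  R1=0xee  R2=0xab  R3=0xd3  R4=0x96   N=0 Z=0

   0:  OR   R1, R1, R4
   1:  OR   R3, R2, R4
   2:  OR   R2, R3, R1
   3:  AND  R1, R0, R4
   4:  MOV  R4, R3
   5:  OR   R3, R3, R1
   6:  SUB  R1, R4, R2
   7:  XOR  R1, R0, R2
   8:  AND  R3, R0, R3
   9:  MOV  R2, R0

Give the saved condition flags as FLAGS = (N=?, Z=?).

FLAGS = (N=1, Z=0)

after  0: R0=0x1f R1=0xfe R2=0xab R3=0xd3 R4=0x96  N=1 Z=0
after  1: R0=0x1f R1=0xfe R2=0xab R3=0xbf R4=0x96  N=1 Z=0
after  2: R0=0x1f R1=0xfe R2=0xff R3=0xbf R4=0x96  N=1 Z=0
after  3: R0=0x1f R1=0x16 R2=0xff R3=0xbf R4=0x96  N=0 Z=0
after  4: R0=0x1f R1=0x16 R2=0xff R3=0xbf R4=0xbf  N=0 Z=0
after  5: R0=0x1f R1=0x16 R2=0xff R3=0xbf R4=0xbf  N=1 Z=0
after  6: R0=0x1f R1=0xc0 R2=0xff R3=0xbf R4=0xbf  N=1 Z=0
-- IRQ taken; context saved, return-PC = 7 --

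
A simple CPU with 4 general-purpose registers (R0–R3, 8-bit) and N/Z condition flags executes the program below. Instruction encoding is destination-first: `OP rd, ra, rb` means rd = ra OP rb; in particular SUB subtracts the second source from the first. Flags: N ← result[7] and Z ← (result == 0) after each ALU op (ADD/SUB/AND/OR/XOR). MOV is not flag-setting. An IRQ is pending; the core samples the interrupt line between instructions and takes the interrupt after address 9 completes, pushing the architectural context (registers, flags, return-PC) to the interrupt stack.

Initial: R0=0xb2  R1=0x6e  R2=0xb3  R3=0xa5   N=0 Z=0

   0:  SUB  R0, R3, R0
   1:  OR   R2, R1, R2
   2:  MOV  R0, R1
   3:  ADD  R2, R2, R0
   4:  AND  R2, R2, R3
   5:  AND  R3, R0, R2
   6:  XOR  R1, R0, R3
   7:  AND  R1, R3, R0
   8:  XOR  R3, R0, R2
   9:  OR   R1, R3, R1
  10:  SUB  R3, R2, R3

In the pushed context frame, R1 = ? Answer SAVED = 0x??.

SAVED = 0x6f

after  0: R0=0xf3 R1=0x6e R2=0xb3 R3=0xa5  N=1 Z=0
after  1: R0=0xf3 R1=0x6e R2=0xff R3=0xa5  N=1 Z=0
after  2: R0=0x6e R1=0x6e R2=0xff R3=0xa5  N=1 Z=0
after  3: R0=0x6e R1=0x6e R2=0x6d R3=0xa5  N=0 Z=0
after  4: R0=0x6e R1=0x6e R2=0x25 R3=0xa5  N=0 Z=0
after  5: R0=0x6e R1=0x6e R2=0x25 R3=0x24  N=0 Z=0
after  6: R0=0x6e R1=0x4a R2=0x25 R3=0x24  N=0 Z=0
after  7: R0=0x6e R1=0x24 R2=0x25 R3=0x24  N=0 Z=0
after  8: R0=0x6e R1=0x24 R2=0x25 R3=0x4b  N=0 Z=0
after  9: R0=0x6e R1=0x6f R2=0x25 R3=0x4b  N=0 Z=0
-- IRQ taken; context saved, return-PC = 10 --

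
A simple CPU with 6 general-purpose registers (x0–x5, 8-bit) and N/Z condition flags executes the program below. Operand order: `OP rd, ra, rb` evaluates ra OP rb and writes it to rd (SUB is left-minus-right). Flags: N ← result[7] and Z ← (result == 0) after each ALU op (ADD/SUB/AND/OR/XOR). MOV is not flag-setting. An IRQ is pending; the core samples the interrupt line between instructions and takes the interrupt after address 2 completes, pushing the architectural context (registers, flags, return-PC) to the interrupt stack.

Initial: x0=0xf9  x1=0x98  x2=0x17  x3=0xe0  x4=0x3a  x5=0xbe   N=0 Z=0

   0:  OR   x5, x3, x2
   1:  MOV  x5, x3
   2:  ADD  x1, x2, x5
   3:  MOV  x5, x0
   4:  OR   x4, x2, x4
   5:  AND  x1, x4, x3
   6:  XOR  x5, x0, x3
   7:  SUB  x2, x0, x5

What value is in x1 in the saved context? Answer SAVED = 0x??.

SAVED = 0xf7

after  0: x0=0xf9 x1=0x98 x2=0x17 x3=0xe0 x4=0x3a x5=0xf7  N=1 Z=0
after  1: x0=0xf9 x1=0x98 x2=0x17 x3=0xe0 x4=0x3a x5=0xe0  N=1 Z=0
after  2: x0=0xf9 x1=0xf7 x2=0x17 x3=0xe0 x4=0x3a x5=0xe0  N=1 Z=0
-- IRQ taken; context saved, return-PC = 3 --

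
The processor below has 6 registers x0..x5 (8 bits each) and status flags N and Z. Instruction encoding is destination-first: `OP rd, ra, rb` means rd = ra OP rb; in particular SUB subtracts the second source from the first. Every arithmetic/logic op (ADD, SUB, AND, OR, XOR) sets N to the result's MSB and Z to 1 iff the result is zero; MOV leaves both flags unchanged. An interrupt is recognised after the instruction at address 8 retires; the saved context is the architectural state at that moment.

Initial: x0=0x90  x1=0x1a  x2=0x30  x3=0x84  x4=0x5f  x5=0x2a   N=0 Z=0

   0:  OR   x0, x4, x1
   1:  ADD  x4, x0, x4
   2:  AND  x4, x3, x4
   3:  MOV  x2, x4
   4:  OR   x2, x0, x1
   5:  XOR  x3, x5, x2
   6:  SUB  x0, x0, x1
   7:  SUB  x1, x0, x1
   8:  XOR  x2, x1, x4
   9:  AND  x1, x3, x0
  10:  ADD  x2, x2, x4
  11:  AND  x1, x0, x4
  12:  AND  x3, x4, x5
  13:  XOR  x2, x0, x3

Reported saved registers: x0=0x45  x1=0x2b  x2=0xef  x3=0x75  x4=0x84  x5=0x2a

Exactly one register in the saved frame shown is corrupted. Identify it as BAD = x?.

after  0: x0=0x5f x1=0x1a x2=0x30 x3=0x84 x4=0x5f x5=0x2a  N=0 Z=0
after  1: x0=0x5f x1=0x1a x2=0x30 x3=0x84 x4=0xbe x5=0x2a  N=1 Z=0
after  2: x0=0x5f x1=0x1a x2=0x30 x3=0x84 x4=0x84 x5=0x2a  N=1 Z=0
after  3: x0=0x5f x1=0x1a x2=0x84 x3=0x84 x4=0x84 x5=0x2a  N=1 Z=0
after  4: x0=0x5f x1=0x1a x2=0x5f x3=0x84 x4=0x84 x5=0x2a  N=0 Z=0
after  5: x0=0x5f x1=0x1a x2=0x5f x3=0x75 x4=0x84 x5=0x2a  N=0 Z=0
after  6: x0=0x45 x1=0x1a x2=0x5f x3=0x75 x4=0x84 x5=0x2a  N=0 Z=0
after  7: x0=0x45 x1=0x2b x2=0x5f x3=0x75 x4=0x84 x5=0x2a  N=0 Z=0
after  8: x0=0x45 x1=0x2b x2=0xaf x3=0x75 x4=0x84 x5=0x2a  N=1 Z=0
-- IRQ taken; context saved, return-PC = 9 --
mismatch: x2: reported 0xef vs actual 0xaf

BAD = x2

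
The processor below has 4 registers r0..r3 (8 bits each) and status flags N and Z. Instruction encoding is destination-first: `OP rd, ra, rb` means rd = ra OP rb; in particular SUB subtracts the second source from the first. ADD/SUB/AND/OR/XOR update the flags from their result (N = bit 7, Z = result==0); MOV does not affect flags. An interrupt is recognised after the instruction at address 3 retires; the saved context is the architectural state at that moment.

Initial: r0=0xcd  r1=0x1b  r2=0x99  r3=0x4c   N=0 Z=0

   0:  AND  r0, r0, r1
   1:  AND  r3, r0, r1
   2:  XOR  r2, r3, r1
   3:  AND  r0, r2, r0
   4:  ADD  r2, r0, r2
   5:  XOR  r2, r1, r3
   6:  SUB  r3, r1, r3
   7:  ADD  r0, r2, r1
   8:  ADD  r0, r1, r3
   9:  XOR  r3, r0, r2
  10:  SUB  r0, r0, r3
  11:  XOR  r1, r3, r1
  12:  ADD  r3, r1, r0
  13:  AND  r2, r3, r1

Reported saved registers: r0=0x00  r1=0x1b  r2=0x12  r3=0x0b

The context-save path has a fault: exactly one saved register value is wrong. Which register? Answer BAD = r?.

after  0: r0=0x09 r1=0x1b r2=0x99 r3=0x4c  N=0 Z=0
after  1: r0=0x09 r1=0x1b r2=0x99 r3=0x09  N=0 Z=0
after  2: r0=0x09 r1=0x1b r2=0x12 r3=0x09  N=0 Z=0
after  3: r0=0x00 r1=0x1b r2=0x12 r3=0x09  N=0 Z=1
-- IRQ taken; context saved, return-PC = 4 --
mismatch: r3: reported 0x0b vs actual 0x09

BAD = r3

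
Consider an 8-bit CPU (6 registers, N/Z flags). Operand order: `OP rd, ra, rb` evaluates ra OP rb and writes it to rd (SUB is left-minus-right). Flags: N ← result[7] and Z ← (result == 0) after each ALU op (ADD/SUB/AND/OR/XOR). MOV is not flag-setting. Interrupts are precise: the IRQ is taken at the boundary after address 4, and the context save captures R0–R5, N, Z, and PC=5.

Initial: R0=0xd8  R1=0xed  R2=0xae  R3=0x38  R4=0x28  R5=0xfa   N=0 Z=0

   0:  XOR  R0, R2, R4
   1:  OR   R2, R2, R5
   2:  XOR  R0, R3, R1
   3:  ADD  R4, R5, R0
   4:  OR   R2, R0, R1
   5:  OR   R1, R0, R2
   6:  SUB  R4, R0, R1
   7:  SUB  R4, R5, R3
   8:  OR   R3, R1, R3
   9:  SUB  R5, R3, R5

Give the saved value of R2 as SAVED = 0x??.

after  0: R0=0x86 R1=0xed R2=0xae R3=0x38 R4=0x28 R5=0xfa  N=1 Z=0
after  1: R0=0x86 R1=0xed R2=0xfe R3=0x38 R4=0x28 R5=0xfa  N=1 Z=0
after  2: R0=0xd5 R1=0xed R2=0xfe R3=0x38 R4=0x28 R5=0xfa  N=1 Z=0
after  3: R0=0xd5 R1=0xed R2=0xfe R3=0x38 R4=0xcf R5=0xfa  N=1 Z=0
after  4: R0=0xd5 R1=0xed R2=0xfd R3=0x38 R4=0xcf R5=0xfa  N=1 Z=0
-- IRQ taken; context saved, return-PC = 5 --

SAVED = 0xfd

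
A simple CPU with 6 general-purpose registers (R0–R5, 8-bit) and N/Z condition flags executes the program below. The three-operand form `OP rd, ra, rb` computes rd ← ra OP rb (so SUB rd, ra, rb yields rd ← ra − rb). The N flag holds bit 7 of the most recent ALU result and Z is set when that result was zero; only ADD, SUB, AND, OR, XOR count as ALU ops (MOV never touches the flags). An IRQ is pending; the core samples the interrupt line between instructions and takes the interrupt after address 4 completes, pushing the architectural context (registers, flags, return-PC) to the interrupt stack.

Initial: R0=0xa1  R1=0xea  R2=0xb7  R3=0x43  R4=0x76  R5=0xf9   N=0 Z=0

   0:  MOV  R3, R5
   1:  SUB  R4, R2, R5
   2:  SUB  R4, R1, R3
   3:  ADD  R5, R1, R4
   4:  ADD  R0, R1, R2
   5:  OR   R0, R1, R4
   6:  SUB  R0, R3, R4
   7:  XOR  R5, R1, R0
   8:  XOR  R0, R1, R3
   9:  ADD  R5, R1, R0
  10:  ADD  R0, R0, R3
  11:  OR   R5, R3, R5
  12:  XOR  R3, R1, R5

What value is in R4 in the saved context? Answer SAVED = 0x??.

SAVED = 0xf1

after  0: R0=0xa1 R1=0xea R2=0xb7 R3=0xf9 R4=0x76 R5=0xf9  N=0 Z=0
after  1: R0=0xa1 R1=0xea R2=0xb7 R3=0xf9 R4=0xbe R5=0xf9  N=1 Z=0
after  2: R0=0xa1 R1=0xea R2=0xb7 R3=0xf9 R4=0xf1 R5=0xf9  N=1 Z=0
after  3: R0=0xa1 R1=0xea R2=0xb7 R3=0xf9 R4=0xf1 R5=0xdb  N=1 Z=0
after  4: R0=0xa1 R1=0xea R2=0xb7 R3=0xf9 R4=0xf1 R5=0xdb  N=1 Z=0
-- IRQ taken; context saved, return-PC = 5 --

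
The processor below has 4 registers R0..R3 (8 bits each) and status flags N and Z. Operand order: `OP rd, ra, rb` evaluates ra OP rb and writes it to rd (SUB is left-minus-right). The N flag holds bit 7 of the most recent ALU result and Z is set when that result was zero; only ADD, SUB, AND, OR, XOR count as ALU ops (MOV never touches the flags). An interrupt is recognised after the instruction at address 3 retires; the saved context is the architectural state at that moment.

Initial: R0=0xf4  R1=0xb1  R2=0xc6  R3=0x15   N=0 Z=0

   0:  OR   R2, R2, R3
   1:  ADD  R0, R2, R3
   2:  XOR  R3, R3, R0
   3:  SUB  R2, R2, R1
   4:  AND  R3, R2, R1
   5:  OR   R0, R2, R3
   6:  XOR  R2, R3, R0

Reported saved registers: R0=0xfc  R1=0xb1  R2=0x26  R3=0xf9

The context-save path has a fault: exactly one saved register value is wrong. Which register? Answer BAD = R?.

BAD = R0

after  0: R0=0xf4 R1=0xb1 R2=0xd7 R3=0x15  N=1 Z=0
after  1: R0=0xec R1=0xb1 R2=0xd7 R3=0x15  N=1 Z=0
after  2: R0=0xec R1=0xb1 R2=0xd7 R3=0xf9  N=1 Z=0
after  3: R0=0xec R1=0xb1 R2=0x26 R3=0xf9  N=0 Z=0
-- IRQ taken; context saved, return-PC = 4 --
mismatch: R0: reported 0xfc vs actual 0xec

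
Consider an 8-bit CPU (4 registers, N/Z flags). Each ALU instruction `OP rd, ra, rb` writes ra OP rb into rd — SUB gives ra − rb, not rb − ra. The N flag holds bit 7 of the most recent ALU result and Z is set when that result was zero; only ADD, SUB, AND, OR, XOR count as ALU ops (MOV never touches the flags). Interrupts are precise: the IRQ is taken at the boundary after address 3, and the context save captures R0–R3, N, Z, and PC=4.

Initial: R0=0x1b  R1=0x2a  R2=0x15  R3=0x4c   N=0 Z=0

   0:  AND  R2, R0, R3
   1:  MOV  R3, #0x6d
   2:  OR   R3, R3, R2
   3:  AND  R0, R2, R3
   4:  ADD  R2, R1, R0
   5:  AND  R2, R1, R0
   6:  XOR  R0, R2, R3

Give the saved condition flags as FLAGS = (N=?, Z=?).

after  0: R0=0x1b R1=0x2a R2=0x08 R3=0x4c  N=0 Z=0
after  1: R0=0x1b R1=0x2a R2=0x08 R3=0x6d  N=0 Z=0
after  2: R0=0x1b R1=0x2a R2=0x08 R3=0x6d  N=0 Z=0
after  3: R0=0x08 R1=0x2a R2=0x08 R3=0x6d  N=0 Z=0
-- IRQ taken; context saved, return-PC = 4 --

FLAGS = (N=0, Z=0)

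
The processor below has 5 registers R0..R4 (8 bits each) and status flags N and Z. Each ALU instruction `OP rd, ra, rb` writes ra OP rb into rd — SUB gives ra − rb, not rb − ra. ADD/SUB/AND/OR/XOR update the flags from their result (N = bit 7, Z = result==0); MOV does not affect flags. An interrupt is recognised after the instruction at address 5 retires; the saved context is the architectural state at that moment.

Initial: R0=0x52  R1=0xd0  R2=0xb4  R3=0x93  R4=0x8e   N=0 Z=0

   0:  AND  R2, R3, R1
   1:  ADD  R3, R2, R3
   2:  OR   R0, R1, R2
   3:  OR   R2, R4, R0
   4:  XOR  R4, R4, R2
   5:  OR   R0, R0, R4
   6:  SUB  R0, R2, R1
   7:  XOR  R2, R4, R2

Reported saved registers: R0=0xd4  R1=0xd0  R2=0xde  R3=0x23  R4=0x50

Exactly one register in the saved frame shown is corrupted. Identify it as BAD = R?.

after  0: R0=0x52 R1=0xd0 R2=0x90 R3=0x93 R4=0x8e  N=1 Z=0
after  1: R0=0x52 R1=0xd0 R2=0x90 R3=0x23 R4=0x8e  N=0 Z=0
after  2: R0=0xd0 R1=0xd0 R2=0x90 R3=0x23 R4=0x8e  N=1 Z=0
after  3: R0=0xd0 R1=0xd0 R2=0xde R3=0x23 R4=0x8e  N=1 Z=0
after  4: R0=0xd0 R1=0xd0 R2=0xde R3=0x23 R4=0x50  N=0 Z=0
after  5: R0=0xd0 R1=0xd0 R2=0xde R3=0x23 R4=0x50  N=1 Z=0
-- IRQ taken; context saved, return-PC = 6 --
mismatch: R0: reported 0xd4 vs actual 0xd0

BAD = R0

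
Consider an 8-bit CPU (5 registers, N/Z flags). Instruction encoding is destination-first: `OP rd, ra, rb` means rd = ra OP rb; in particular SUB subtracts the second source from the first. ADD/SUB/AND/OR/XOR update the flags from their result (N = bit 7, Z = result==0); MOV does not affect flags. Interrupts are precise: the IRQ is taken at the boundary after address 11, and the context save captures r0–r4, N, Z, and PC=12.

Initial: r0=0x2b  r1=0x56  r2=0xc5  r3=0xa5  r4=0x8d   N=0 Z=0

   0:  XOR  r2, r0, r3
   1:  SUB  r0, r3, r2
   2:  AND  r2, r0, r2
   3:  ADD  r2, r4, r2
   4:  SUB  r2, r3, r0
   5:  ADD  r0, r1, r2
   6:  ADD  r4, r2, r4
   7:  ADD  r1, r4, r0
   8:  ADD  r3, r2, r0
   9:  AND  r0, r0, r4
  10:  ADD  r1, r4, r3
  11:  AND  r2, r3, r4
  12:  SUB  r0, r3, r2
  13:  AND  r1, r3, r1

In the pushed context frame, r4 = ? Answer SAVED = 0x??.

SAVED = 0x1b

after  0: r0=0x2b r1=0x56 r2=0x8e r3=0xa5 r4=0x8d  N=1 Z=0
after  1: r0=0x17 r1=0x56 r2=0x8e r3=0xa5 r4=0x8d  N=0 Z=0
after  2: r0=0x17 r1=0x56 r2=0x06 r3=0xa5 r4=0x8d  N=0 Z=0
after  3: r0=0x17 r1=0x56 r2=0x93 r3=0xa5 r4=0x8d  N=1 Z=0
after  4: r0=0x17 r1=0x56 r2=0x8e r3=0xa5 r4=0x8d  N=1 Z=0
after  5: r0=0xe4 r1=0x56 r2=0x8e r3=0xa5 r4=0x8d  N=1 Z=0
after  6: r0=0xe4 r1=0x56 r2=0x8e r3=0xa5 r4=0x1b  N=0 Z=0
after  7: r0=0xe4 r1=0xff r2=0x8e r3=0xa5 r4=0x1b  N=1 Z=0
after  8: r0=0xe4 r1=0xff r2=0x8e r3=0x72 r4=0x1b  N=0 Z=0
after  9: r0=0x00 r1=0xff r2=0x8e r3=0x72 r4=0x1b  N=0 Z=1
after 10: r0=0x00 r1=0x8d r2=0x8e r3=0x72 r4=0x1b  N=1 Z=0
after 11: r0=0x00 r1=0x8d r2=0x12 r3=0x72 r4=0x1b  N=0 Z=0
-- IRQ taken; context saved, return-PC = 12 --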